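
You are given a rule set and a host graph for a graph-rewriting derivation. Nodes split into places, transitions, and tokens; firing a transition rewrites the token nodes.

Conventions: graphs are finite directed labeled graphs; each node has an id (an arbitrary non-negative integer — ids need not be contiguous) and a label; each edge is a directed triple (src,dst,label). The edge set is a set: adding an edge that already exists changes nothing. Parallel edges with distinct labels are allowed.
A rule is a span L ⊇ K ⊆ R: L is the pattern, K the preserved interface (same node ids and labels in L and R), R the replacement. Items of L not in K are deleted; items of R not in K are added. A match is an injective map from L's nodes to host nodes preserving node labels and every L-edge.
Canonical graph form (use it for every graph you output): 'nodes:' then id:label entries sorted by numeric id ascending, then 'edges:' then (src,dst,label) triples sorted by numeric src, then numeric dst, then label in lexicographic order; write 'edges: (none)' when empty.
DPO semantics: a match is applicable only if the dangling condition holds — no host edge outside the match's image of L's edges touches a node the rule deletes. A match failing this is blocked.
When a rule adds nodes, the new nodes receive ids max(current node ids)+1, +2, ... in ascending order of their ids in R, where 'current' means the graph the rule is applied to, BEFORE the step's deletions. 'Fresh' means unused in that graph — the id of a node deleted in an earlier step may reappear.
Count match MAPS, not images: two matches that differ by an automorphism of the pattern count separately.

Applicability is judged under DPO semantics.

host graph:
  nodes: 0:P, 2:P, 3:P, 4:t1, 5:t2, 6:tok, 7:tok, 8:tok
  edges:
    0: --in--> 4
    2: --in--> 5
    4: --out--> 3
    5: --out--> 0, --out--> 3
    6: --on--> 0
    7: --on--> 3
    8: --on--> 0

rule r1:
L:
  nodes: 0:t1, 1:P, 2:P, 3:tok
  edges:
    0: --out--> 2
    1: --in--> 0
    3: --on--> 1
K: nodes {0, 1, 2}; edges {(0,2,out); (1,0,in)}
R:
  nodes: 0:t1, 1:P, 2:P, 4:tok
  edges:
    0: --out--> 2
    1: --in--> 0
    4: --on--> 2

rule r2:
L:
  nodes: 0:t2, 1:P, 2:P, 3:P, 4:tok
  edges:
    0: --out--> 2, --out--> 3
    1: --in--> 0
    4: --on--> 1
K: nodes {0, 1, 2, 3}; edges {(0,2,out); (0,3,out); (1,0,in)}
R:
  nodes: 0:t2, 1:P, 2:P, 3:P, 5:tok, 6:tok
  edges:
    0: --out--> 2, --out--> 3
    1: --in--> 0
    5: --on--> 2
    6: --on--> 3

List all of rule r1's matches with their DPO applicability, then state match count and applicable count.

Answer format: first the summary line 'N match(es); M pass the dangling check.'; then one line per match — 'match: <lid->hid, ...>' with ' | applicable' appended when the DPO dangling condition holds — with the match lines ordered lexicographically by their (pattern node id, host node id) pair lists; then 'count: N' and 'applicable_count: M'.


2 match(es); 2 pass the dangling check.
match: 0->4, 1->0, 2->3, 3->6 | applicable
match: 0->4, 1->0, 2->3, 3->8 | applicable
count: 2
applicable_count: 2


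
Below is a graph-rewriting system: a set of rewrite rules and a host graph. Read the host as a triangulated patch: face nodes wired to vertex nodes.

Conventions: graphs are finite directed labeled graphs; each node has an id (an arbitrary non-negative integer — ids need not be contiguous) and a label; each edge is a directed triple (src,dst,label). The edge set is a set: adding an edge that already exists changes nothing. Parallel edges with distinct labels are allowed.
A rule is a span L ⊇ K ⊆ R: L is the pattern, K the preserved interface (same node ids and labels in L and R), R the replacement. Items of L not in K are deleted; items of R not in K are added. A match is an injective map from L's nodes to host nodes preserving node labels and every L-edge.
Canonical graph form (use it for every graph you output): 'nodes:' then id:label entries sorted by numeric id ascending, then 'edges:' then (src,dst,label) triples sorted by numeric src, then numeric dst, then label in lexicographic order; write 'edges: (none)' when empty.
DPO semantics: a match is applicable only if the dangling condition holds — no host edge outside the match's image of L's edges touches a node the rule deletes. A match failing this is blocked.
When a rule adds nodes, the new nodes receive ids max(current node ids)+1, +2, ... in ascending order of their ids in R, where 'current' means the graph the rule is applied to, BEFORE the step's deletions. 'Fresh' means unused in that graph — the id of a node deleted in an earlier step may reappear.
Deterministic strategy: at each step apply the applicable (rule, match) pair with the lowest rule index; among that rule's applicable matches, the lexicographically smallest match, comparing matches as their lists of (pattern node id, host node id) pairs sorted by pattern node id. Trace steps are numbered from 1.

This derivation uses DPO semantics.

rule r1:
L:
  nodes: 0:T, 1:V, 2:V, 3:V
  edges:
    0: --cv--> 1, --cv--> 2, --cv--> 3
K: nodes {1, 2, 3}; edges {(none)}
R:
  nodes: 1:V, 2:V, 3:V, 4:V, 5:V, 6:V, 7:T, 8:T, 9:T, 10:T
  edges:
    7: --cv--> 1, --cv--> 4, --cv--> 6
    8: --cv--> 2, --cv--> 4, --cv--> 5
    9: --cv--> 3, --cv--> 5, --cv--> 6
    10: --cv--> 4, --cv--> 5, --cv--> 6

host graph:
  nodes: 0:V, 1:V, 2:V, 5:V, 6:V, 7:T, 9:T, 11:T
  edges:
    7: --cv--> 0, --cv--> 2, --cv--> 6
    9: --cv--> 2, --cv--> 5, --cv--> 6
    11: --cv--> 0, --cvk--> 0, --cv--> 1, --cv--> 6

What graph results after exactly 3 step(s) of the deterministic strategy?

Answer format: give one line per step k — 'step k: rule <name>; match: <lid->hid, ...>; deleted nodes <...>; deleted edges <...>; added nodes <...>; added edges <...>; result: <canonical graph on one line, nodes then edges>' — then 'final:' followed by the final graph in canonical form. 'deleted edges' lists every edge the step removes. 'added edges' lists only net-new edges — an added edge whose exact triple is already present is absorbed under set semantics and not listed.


step 1: rule r1; match: 0->7, 1->0, 2->2, 3->6; deleted nodes 7; deleted edges (7,0,cv); (7,2,cv); (7,6,cv); added nodes 12, 13, 14, 15, 16, 17, 18; added edges (15,0,cv); (15,12,cv); (15,14,cv); (16,2,cv); (16,12,cv); (16,13,cv); (17,6,cv); (17,13,cv); (17,14,cv); (18,12,cv); (18,13,cv); (18,14,cv); result: nodes: 0:V, 1:V, 2:V, 5:V, 6:V, 9:T, 11:T, 12:V, 13:V, 14:V, 15:T, 16:T, 17:T, 18:T edges: (9,2,cv); (9,5,cv); (9,6,cv); (11,0,cv); (11,0,cvk); (11,1,cv); (11,6,cv); (15,0,cv); (15,12,cv); (15,14,cv); (16,2,cv); (16,12,cv); (16,13,cv); (17,6,cv); (17,13,cv); (17,14,cv); (18,12,cv); (18,13,cv); (18,14,cv)
step 2: rule r1; match: 0->9, 1->2, 2->5, 3->6; deleted nodes 9; deleted edges (9,2,cv); (9,5,cv); (9,6,cv); added nodes 19, 20, 21, 22, 23, 24, 25; added edges (22,2,cv); (22,19,cv); (22,21,cv); (23,5,cv); (23,19,cv); (23,20,cv); (24,6,cv); (24,20,cv); (24,21,cv); (25,19,cv); (25,20,cv); (25,21,cv); result: nodes: 0:V, 1:V, 2:V, 5:V, 6:V, 11:T, 12:V, 13:V, 14:V, 15:T, 16:T, 17:T, 18:T, 19:V, 20:V, 21:V, 22:T, 23:T, 24:T, 25:T edges: (11,0,cv); (11,0,cvk); (11,1,cv); (11,6,cv); (15,0,cv); (15,12,cv); (15,14,cv); (16,2,cv); (16,12,cv); (16,13,cv); (17,6,cv); (17,13,cv); (17,14,cv); (18,12,cv); (18,13,cv); (18,14,cv); (22,2,cv); (22,19,cv); (22,21,cv); (23,5,cv); (23,19,cv); (23,20,cv); (24,6,cv); (24,20,cv); (24,21,cv); (25,19,cv); (25,20,cv); (25,21,cv)
step 3: rule r1; match: 0->15, 1->0, 2->12, 3->14; deleted nodes 15; deleted edges (15,0,cv); (15,12,cv); (15,14,cv); added nodes 26, 27, 28, 29, 30, 31, 32; added edges (29,0,cv); (29,26,cv); (29,28,cv); (30,12,cv); (30,26,cv); (30,27,cv); (31,14,cv); (31,27,cv); (31,28,cv); (32,26,cv); (32,27,cv); (32,28,cv); result: nodes: 0:V, 1:V, 2:V, 5:V, 6:V, 11:T, 12:V, 13:V, 14:V, 16:T, 17:T, 18:T, 19:V, 20:V, 21:V, 22:T, 23:T, 24:T, 25:T, 26:V, 27:V, 28:V, 29:T, 30:T, 31:T, 32:T edges: (11,0,cv); (11,0,cvk); (11,1,cv); (11,6,cv); (16,2,cv); (16,12,cv); (16,13,cv); (17,6,cv); (17,13,cv); (17,14,cv); (18,12,cv); (18,13,cv); (18,14,cv); (22,2,cv); (22,19,cv); (22,21,cv); (23,5,cv); (23,19,cv); (23,20,cv); (24,6,cv); (24,20,cv); (24,21,cv); (25,19,cv); (25,20,cv); (25,21,cv); (29,0,cv); (29,26,cv); (29,28,cv); (30,12,cv); (30,26,cv); (30,27,cv); (31,14,cv); (31,27,cv); (31,28,cv); (32,26,cv); (32,27,cv); (32,28,cv)
final:
nodes: 0:V, 1:V, 2:V, 5:V, 6:V, 11:T, 12:V, 13:V, 14:V, 16:T, 17:T, 18:T, 19:V, 20:V, 21:V, 22:T, 23:T, 24:T, 25:T, 26:V, 27:V, 28:V, 29:T, 30:T, 31:T, 32:T
edges: (11,0,cv); (11,0,cvk); (11,1,cv); (11,6,cv); (16,2,cv); (16,12,cv); (16,13,cv); (17,6,cv); (17,13,cv); (17,14,cv); (18,12,cv); (18,13,cv); (18,14,cv); (22,2,cv); (22,19,cv); (22,21,cv); (23,5,cv); (23,19,cv); (23,20,cv); (24,6,cv); (24,20,cv); (24,21,cv); (25,19,cv); (25,20,cv); (25,21,cv); (29,0,cv); (29,26,cv); (29,28,cv); (30,12,cv); (30,26,cv); (30,27,cv); (31,14,cv); (31,27,cv); (31,28,cv); (32,26,cv); (32,27,cv); (32,28,cv)


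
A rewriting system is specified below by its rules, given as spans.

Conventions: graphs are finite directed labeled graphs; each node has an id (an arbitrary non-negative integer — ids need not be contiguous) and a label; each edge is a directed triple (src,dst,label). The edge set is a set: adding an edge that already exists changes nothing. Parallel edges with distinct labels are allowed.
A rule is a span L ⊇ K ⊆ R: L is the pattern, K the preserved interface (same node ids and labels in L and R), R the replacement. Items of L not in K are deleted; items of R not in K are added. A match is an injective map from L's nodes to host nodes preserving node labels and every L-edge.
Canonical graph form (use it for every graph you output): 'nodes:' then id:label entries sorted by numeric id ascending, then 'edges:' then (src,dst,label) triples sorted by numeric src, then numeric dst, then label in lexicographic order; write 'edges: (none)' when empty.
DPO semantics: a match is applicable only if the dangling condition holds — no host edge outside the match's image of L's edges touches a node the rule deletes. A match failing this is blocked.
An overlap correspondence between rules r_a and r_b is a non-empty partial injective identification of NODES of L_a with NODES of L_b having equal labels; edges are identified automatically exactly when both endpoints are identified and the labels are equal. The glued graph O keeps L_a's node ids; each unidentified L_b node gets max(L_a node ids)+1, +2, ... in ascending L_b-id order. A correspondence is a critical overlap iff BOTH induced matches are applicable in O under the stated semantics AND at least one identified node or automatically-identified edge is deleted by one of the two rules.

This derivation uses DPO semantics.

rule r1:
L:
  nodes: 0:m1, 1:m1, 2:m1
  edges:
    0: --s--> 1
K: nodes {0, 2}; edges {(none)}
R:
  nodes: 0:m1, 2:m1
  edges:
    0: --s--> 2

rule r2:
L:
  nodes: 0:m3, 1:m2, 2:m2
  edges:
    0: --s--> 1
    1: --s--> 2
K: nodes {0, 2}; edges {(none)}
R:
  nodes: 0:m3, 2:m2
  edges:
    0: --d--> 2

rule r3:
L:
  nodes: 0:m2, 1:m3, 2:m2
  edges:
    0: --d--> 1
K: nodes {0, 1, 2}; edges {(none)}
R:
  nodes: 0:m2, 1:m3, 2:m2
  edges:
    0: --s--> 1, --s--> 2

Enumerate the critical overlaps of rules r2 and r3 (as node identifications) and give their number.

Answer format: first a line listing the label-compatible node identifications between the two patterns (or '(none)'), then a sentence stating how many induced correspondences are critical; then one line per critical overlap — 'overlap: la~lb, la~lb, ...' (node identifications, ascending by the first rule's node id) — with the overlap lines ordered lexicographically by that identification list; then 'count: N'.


label-compatible node identifications between L(r2) and L(r3): 0~1, 1~0, 1~2, 2~0, 2~2
4 of the induced correspondences are critical overlaps of r2 and r3.
overlap: 0~1, 1~2
overlap: 0~1, 1~2, 2~0
overlap: 1~2
overlap: 1~2, 2~0
count: 4


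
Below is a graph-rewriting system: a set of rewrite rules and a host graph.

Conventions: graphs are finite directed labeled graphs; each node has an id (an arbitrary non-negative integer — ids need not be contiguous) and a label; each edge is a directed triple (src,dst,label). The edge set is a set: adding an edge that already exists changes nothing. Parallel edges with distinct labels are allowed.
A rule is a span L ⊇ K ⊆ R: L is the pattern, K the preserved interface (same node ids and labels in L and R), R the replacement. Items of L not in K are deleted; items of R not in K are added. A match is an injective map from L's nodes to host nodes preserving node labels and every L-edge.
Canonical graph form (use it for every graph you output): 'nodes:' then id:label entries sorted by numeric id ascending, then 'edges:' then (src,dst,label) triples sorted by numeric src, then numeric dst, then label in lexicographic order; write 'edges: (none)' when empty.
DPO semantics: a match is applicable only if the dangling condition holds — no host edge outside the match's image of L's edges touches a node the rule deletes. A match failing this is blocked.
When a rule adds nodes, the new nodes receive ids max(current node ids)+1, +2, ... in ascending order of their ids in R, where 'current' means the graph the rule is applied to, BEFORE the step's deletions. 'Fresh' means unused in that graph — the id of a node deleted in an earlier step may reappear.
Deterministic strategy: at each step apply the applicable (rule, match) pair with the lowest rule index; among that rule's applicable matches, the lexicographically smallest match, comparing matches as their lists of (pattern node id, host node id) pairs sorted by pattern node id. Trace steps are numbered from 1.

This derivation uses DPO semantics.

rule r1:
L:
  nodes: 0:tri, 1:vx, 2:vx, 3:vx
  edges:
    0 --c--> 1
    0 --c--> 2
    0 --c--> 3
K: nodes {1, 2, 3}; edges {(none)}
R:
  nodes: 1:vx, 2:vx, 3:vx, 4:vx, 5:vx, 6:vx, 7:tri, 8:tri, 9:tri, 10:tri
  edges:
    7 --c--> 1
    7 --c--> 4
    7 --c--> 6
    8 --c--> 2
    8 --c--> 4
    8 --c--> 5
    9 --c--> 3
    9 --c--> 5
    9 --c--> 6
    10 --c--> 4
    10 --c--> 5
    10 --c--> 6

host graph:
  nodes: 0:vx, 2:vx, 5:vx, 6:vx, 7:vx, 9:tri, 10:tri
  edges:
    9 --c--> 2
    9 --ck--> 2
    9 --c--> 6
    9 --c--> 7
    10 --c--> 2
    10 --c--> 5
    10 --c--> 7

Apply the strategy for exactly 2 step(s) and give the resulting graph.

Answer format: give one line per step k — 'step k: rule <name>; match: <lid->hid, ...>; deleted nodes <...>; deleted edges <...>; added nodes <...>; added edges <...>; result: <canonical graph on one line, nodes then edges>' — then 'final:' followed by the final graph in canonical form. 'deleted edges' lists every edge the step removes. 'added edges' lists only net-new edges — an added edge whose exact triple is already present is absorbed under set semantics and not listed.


step 1: rule r1; match: 0->10, 1->2, 2->5, 3->7; deleted nodes 10; deleted edges (10,2,c); (10,5,c); (10,7,c); added nodes 11, 12, 13, 14, 15, 16, 17; added edges (14,2,c); (14,11,c); (14,13,c); (15,5,c); (15,11,c); (15,12,c); (16,7,c); (16,12,c); (16,13,c); (17,11,c); (17,12,c); (17,13,c); result: nodes: 0:vx, 2:vx, 5:vx, 6:vx, 7:vx, 9:tri, 11:vx, 12:vx, 13:vx, 14:tri, 15:tri, 16:tri, 17:tri edges: (9,2,c); (9,2,ck); (9,6,c); (9,7,c); (14,2,c); (14,11,c); (14,13,c); (15,5,c); (15,11,c); (15,12,c); (16,7,c); (16,12,c); (16,13,c); (17,11,c); (17,12,c); (17,13,c)
step 2: rule r1; match: 0->14, 1->2, 2->11, 3->13; deleted nodes 14; deleted edges (14,2,c); (14,11,c); (14,13,c); added nodes 18, 19, 20, 21, 22, 23, 24; added edges (21,2,c); (21,18,c); (21,20,c); (22,11,c); (22,18,c); (22,19,c); (23,13,c); (23,19,c); (23,20,c); (24,18,c); (24,19,c); (24,20,c); result: nodes: 0:vx, 2:vx, 5:vx, 6:vx, 7:vx, 9:tri, 11:vx, 12:vx, 13:vx, 15:tri, 16:tri, 17:tri, 18:vx, 19:vx, 20:vx, 21:tri, 22:tri, 23:tri, 24:tri edges: (9,2,c); (9,2,ck); (9,6,c); (9,7,c); (15,5,c); (15,11,c); (15,12,c); (16,7,c); (16,12,c); (16,13,c); (17,11,c); (17,12,c); (17,13,c); (21,2,c); (21,18,c); (21,20,c); (22,11,c); (22,18,c); (22,19,c); (23,13,c); (23,19,c); (23,20,c); (24,18,c); (24,19,c); (24,20,c)
final:
nodes: 0:vx, 2:vx, 5:vx, 6:vx, 7:vx, 9:tri, 11:vx, 12:vx, 13:vx, 15:tri, 16:tri, 17:tri, 18:vx, 19:vx, 20:vx, 21:tri, 22:tri, 23:tri, 24:tri
edges: (9,2,c); (9,2,ck); (9,6,c); (9,7,c); (15,5,c); (15,11,c); (15,12,c); (16,7,c); (16,12,c); (16,13,c); (17,11,c); (17,12,c); (17,13,c); (21,2,c); (21,18,c); (21,20,c); (22,11,c); (22,18,c); (22,19,c); (23,13,c); (23,19,c); (23,20,c); (24,18,c); (24,19,c); (24,20,c)


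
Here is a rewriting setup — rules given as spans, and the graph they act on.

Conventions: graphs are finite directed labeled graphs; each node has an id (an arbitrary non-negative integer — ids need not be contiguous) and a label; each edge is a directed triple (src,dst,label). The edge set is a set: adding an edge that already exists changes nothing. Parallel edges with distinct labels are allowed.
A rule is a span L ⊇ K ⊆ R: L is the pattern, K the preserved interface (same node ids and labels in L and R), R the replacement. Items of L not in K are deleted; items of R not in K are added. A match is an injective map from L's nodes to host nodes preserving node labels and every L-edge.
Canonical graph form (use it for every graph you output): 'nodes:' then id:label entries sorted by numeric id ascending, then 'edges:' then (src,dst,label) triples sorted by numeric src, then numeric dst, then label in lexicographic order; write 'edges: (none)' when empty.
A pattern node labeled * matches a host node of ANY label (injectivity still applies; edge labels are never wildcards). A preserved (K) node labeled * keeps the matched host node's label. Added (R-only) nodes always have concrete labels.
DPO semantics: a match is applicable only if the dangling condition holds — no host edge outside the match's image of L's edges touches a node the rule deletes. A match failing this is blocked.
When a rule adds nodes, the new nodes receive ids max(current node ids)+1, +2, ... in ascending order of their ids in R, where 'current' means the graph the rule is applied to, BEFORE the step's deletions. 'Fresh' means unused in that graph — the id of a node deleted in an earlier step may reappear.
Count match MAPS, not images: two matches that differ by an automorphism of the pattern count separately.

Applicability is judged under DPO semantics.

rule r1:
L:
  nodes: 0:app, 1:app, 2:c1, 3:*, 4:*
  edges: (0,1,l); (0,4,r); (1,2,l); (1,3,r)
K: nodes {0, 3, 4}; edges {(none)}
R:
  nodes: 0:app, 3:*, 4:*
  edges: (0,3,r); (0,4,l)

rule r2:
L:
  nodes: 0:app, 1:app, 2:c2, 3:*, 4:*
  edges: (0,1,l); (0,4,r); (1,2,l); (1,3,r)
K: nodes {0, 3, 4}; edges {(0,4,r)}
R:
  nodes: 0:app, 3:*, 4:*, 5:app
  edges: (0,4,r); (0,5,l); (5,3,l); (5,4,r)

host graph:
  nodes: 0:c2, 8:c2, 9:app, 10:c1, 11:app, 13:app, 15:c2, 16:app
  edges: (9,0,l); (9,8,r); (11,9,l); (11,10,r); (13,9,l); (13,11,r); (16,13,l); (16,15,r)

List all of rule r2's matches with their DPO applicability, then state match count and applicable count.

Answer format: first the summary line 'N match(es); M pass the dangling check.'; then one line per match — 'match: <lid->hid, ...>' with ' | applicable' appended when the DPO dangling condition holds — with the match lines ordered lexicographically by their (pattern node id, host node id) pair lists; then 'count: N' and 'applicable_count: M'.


2 match(es); 0 pass the dangling check.
match: 0->11, 1->9, 2->0, 3->8, 4->10
match: 0->13, 1->9, 2->0, 3->8, 4->11
count: 2
applicable_count: 0


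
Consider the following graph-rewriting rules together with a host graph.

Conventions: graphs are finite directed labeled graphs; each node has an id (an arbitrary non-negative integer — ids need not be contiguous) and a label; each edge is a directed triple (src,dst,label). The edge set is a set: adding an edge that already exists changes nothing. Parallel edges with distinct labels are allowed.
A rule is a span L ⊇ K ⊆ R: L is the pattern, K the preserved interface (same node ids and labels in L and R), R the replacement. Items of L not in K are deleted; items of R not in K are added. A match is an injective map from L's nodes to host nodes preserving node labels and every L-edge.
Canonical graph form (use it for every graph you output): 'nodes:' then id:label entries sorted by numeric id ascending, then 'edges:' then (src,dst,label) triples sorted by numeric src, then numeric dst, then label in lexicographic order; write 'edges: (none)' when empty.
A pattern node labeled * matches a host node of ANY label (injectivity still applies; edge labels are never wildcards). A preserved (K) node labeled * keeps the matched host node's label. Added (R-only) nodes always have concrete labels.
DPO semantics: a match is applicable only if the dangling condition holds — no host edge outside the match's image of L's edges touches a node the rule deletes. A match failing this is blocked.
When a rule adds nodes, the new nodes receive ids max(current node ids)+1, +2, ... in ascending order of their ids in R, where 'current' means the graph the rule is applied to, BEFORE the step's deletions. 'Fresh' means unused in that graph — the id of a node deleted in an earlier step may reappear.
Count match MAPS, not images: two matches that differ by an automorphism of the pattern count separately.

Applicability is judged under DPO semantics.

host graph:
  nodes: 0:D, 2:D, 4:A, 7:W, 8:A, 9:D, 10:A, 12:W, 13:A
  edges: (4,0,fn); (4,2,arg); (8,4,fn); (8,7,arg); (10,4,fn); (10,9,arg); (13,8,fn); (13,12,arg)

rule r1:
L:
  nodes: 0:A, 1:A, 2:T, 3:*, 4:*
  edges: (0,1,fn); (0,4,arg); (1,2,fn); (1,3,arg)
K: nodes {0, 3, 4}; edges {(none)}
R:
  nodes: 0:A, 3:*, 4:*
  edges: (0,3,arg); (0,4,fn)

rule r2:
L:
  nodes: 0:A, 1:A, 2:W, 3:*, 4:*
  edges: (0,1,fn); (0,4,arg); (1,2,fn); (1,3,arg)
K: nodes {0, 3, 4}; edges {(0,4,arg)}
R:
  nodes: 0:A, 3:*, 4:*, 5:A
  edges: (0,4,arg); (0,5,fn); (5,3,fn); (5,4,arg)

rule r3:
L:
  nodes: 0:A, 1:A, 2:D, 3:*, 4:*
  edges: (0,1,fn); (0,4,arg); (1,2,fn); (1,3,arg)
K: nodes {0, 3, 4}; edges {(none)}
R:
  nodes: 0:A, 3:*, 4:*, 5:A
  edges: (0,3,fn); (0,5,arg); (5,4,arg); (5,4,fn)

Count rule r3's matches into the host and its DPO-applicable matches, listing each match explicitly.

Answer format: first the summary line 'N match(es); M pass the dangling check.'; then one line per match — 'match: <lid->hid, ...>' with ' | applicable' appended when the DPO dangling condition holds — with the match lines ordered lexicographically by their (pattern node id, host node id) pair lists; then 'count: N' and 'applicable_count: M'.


2 match(es); 0 pass the dangling check.
match: 0->8, 1->4, 2->0, 3->2, 4->7
match: 0->10, 1->4, 2->0, 3->2, 4->9
count: 2
applicable_count: 0


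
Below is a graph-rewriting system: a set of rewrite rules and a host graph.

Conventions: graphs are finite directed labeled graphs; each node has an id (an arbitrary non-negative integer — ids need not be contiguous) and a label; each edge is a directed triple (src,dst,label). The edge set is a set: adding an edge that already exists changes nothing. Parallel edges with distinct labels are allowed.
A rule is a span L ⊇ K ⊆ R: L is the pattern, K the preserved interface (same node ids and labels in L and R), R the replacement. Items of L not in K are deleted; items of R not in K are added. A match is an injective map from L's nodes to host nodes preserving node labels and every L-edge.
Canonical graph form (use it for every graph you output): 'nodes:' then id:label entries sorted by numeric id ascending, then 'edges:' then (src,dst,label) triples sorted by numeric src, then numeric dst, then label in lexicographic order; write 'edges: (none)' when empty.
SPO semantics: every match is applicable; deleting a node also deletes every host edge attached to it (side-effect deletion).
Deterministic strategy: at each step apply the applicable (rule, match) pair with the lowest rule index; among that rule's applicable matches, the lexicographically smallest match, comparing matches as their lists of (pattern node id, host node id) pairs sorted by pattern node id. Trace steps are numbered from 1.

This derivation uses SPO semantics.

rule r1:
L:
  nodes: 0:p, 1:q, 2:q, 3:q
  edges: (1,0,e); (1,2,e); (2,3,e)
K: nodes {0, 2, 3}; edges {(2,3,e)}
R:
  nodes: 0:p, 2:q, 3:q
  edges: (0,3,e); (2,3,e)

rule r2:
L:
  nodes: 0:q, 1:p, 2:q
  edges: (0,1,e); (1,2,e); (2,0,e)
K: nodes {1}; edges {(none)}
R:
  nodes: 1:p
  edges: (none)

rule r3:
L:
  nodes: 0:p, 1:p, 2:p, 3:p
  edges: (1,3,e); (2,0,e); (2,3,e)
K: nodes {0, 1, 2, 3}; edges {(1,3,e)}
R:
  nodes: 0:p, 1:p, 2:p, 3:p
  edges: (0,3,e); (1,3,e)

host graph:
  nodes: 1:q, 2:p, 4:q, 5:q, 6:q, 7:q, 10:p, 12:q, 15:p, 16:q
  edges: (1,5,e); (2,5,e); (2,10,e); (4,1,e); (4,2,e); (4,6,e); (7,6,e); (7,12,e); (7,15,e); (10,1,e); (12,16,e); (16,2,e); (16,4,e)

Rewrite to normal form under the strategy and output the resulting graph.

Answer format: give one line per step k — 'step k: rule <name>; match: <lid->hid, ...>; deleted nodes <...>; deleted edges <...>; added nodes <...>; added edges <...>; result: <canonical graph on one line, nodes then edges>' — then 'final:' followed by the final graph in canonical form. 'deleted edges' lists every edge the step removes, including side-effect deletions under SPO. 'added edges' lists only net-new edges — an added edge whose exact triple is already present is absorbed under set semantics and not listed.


step 1: rule r1; match: 0->2, 1->4, 2->1, 3->5; deleted nodes 4; deleted edges (4,1,e); (4,2,e); (4,6,e); (16,4,e); added nodes (none); added edges (none); result: nodes: 1:q, 2:p, 5:q, 6:q, 7:q, 10:p, 12:q, 15:p, 16:q edges: (1,5,e); (2,5,e); (2,10,e); (7,6,e); (7,12,e); (7,15,e); (10,1,e); (12,16,e); (16,2,e)
step 2: rule r1; match: 0->15, 1->7, 2->12, 3->16; deleted nodes 7; deleted edges (7,6,e); (7,12,e); (7,15,e); added nodes (none); added edges (15,16,e); result: nodes: 1:q, 2:p, 5:q, 6:q, 10:p, 12:q, 15:p, 16:q edges: (1,5,e); (2,5,e); (2,10,e); (10,1,e); (12,16,e); (15,16,e); (16,2,e)
final:
nodes: 1:q, 2:p, 5:q, 6:q, 10:p, 12:q, 15:p, 16:q
edges: (1,5,e); (2,5,e); (2,10,e); (10,1,e); (12,16,e); (15,16,e); (16,2,e)


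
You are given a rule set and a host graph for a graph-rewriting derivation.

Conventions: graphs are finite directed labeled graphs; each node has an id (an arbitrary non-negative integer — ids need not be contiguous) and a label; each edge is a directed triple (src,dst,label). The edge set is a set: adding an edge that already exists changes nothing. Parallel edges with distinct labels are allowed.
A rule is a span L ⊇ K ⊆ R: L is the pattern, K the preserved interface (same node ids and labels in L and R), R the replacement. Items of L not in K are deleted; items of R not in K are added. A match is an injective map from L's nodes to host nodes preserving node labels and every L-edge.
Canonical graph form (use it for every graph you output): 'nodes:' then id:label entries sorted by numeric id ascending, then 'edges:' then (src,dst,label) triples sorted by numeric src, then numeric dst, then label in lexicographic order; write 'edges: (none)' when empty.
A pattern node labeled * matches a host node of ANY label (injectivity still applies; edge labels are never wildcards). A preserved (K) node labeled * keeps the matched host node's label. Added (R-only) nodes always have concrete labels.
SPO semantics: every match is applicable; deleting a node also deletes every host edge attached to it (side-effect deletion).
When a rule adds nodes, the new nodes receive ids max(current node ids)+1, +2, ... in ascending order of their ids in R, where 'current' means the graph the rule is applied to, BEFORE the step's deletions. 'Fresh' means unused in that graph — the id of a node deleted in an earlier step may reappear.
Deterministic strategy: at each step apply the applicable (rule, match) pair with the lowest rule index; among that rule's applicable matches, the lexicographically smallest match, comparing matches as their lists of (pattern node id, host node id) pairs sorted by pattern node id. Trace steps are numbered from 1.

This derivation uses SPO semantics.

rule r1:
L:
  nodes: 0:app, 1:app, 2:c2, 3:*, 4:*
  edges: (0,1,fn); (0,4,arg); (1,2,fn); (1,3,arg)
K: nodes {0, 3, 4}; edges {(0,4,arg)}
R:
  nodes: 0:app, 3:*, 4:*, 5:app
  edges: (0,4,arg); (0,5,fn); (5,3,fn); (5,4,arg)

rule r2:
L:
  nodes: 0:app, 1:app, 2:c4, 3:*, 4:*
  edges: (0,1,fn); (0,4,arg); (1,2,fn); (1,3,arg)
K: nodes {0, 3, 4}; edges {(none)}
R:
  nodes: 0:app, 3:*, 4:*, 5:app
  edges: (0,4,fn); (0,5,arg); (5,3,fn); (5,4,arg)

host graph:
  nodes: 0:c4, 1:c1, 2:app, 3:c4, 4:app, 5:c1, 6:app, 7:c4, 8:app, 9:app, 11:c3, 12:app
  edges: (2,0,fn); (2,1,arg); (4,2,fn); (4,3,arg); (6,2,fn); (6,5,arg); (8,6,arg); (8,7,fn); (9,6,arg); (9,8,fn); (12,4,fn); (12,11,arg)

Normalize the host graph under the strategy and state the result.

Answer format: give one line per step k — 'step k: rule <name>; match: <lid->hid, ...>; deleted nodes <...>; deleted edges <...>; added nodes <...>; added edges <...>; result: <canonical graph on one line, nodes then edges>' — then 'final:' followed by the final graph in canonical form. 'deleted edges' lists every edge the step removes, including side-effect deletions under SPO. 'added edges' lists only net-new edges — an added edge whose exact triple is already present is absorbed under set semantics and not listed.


step 1: rule r2; match: 0->4, 1->2, 2->0, 3->1, 4->3; deleted nodes 0, 2; deleted edges (2,0,fn); (2,1,arg); (4,2,fn); (4,3,arg); (6,2,fn); added nodes 13; added edges (4,3,fn); (4,13,arg); (13,1,fn); (13,3,arg); result: nodes: 1:c1, 3:c4, 4:app, 5:c1, 6:app, 7:c4, 8:app, 9:app, 11:c3, 12:app, 13:app edges: (4,3,fn); (4,13,arg); (6,5,arg); (8,6,arg); (8,7,fn); (9,6,arg); (9,8,fn); (12,4,fn); (12,11,arg); (13,1,fn); (13,3,arg)
step 2: rule r2; match: 0->12, 1->4, 2->3, 3->13, 4->11; deleted nodes 3, 4; deleted edges (4,3,fn); (4,13,arg); (12,4,fn); (12,11,arg); (13,3,arg); added nodes 14; added edges (12,11,fn); (12,14,arg); (14,11,arg); (14,13,fn); result: nodes: 1:c1, 5:c1, 6:app, 7:c4, 8:app, 9:app, 11:c3, 12:app, 13:app, 14:app edges: (6,5,arg); (8,6,arg); (8,7,fn); (9,6,arg); (9,8,fn); (12,11,fn); (12,14,arg); (13,1,fn); (14,11,arg); (14,13,fn)
final:
nodes: 1:c1, 5:c1, 6:app, 7:c4, 8:app, 9:app, 11:c3, 12:app, 13:app, 14:app
edges: (6,5,arg); (8,6,arg); (8,7,fn); (9,6,arg); (9,8,fn); (12,11,fn); (12,14,arg); (13,1,fn); (14,11,arg); (14,13,fn)


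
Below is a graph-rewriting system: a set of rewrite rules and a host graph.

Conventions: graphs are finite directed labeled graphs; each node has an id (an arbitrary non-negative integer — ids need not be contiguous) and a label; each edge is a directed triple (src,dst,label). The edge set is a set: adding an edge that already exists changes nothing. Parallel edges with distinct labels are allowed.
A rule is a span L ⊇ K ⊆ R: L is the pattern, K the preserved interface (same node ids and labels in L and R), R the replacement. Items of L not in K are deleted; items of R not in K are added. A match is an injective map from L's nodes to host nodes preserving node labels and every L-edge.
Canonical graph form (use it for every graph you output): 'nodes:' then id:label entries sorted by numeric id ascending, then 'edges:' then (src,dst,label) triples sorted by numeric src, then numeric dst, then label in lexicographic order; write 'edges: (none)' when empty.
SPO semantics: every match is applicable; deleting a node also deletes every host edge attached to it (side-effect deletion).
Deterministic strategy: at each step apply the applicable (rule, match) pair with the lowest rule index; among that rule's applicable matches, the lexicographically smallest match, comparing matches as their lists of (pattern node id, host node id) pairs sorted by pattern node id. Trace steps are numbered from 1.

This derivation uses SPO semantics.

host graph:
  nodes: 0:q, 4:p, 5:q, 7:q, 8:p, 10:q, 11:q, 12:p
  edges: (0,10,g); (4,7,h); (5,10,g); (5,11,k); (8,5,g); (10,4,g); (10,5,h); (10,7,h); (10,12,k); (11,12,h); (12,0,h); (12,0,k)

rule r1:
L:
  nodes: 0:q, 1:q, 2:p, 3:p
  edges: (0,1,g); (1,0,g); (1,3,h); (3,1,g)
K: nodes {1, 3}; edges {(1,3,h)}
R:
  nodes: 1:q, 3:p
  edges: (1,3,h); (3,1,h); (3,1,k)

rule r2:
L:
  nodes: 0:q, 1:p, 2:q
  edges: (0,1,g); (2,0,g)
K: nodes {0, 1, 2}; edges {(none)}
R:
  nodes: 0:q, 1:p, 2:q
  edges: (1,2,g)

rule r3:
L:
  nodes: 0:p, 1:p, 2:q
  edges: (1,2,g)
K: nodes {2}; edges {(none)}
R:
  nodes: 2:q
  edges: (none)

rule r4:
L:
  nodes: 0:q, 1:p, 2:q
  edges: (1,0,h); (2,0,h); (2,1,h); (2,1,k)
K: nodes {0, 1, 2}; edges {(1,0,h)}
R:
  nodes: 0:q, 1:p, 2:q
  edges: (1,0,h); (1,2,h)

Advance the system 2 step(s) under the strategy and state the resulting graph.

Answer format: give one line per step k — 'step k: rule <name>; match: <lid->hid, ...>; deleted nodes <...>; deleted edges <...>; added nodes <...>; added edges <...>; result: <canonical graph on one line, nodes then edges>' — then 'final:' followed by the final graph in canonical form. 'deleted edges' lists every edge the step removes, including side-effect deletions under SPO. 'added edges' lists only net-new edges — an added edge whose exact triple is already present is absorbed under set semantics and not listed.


step 1: rule r2; match: 0->10, 1->4, 2->0; deleted nodes (none); deleted edges (0,10,g); (10,4,g); added nodes (none); added edges (4,0,g); result: nodes: 0:q, 4:p, 5:q, 7:q, 8:p, 10:q, 11:q, 12:p edges: (4,0,g); (4,7,h); (5,10,g); (5,11,k); (8,5,g); (10,5,h); (10,7,h); (10,12,k); (11,12,h); (12,0,h); (12,0,k)
step 2: rule r3; match: 0->4, 1->8, 2->5; deleted nodes 4, 8; deleted edges (4,0,g); (4,7,h); (8,5,g); added nodes (none); added edges (none); result: nodes: 0:q, 5:q, 7:q, 10:q, 11:q, 12:p edges: (5,10,g); (5,11,k); (10,5,h); (10,7,h); (10,12,k); (11,12,h); (12,0,h); (12,0,k)
final:
nodes: 0:q, 5:q, 7:q, 10:q, 11:q, 12:p
edges: (5,10,g); (5,11,k); (10,5,h); (10,7,h); (10,12,k); (11,12,h); (12,0,h); (12,0,k)


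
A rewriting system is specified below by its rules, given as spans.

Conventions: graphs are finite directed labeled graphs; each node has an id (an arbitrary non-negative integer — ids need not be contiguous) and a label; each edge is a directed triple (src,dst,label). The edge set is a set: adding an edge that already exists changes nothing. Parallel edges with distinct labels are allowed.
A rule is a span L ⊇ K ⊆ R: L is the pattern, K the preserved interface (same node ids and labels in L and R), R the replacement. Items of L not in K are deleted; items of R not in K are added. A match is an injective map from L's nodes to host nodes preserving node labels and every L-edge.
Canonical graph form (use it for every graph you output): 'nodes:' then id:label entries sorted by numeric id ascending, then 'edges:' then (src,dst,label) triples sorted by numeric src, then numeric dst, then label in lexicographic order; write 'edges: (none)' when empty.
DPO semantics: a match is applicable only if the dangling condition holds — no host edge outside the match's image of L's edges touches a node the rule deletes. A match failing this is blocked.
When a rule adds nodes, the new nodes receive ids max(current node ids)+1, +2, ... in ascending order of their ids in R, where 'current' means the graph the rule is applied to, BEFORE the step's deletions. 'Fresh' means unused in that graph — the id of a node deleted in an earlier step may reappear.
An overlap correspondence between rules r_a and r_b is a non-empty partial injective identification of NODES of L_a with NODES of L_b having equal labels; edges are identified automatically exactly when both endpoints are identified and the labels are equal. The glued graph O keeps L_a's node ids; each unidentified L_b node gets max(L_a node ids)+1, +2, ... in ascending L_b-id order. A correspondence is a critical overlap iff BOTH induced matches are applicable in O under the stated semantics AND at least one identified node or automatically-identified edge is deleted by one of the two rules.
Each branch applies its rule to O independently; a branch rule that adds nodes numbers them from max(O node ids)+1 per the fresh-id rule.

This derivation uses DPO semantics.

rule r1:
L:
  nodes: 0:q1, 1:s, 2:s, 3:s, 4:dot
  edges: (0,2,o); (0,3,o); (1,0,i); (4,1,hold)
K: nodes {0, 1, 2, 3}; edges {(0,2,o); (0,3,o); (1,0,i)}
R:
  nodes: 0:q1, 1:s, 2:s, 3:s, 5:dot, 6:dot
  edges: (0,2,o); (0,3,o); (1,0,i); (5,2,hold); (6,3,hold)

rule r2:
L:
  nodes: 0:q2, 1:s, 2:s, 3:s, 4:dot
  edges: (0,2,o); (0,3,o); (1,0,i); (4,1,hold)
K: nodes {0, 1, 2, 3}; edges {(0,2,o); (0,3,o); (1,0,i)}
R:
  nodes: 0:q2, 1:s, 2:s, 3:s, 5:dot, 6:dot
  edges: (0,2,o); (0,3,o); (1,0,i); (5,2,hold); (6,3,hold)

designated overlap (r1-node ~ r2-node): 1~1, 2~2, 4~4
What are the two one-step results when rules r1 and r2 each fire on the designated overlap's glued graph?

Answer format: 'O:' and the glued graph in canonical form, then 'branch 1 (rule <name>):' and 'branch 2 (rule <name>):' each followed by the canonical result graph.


O:
nodes: 0:q1, 1:s, 2:s, 3:s, 4:dot, 5:q2, 6:s
edges: (0,2,o); (0,3,o); (1,0,i); (1,5,i); (4,1,hold); (5,2,o); (5,6,o)
branch 1 (rule r1):
nodes: 0:q1, 1:s, 2:s, 3:s, 5:q2, 6:s, 7:dot, 8:dot
edges: (0,2,o); (0,3,o); (1,0,i); (1,5,i); (5,2,o); (5,6,o); (7,2,hold); (8,3,hold)
branch 2 (rule r2):
nodes: 0:q1, 1:s, 2:s, 3:s, 5:q2, 6:s, 7:dot, 8:dot
edges: (0,2,o); (0,3,o); (1,0,i); (1,5,i); (5,2,o); (5,6,o); (7,2,hold); (8,6,hold)


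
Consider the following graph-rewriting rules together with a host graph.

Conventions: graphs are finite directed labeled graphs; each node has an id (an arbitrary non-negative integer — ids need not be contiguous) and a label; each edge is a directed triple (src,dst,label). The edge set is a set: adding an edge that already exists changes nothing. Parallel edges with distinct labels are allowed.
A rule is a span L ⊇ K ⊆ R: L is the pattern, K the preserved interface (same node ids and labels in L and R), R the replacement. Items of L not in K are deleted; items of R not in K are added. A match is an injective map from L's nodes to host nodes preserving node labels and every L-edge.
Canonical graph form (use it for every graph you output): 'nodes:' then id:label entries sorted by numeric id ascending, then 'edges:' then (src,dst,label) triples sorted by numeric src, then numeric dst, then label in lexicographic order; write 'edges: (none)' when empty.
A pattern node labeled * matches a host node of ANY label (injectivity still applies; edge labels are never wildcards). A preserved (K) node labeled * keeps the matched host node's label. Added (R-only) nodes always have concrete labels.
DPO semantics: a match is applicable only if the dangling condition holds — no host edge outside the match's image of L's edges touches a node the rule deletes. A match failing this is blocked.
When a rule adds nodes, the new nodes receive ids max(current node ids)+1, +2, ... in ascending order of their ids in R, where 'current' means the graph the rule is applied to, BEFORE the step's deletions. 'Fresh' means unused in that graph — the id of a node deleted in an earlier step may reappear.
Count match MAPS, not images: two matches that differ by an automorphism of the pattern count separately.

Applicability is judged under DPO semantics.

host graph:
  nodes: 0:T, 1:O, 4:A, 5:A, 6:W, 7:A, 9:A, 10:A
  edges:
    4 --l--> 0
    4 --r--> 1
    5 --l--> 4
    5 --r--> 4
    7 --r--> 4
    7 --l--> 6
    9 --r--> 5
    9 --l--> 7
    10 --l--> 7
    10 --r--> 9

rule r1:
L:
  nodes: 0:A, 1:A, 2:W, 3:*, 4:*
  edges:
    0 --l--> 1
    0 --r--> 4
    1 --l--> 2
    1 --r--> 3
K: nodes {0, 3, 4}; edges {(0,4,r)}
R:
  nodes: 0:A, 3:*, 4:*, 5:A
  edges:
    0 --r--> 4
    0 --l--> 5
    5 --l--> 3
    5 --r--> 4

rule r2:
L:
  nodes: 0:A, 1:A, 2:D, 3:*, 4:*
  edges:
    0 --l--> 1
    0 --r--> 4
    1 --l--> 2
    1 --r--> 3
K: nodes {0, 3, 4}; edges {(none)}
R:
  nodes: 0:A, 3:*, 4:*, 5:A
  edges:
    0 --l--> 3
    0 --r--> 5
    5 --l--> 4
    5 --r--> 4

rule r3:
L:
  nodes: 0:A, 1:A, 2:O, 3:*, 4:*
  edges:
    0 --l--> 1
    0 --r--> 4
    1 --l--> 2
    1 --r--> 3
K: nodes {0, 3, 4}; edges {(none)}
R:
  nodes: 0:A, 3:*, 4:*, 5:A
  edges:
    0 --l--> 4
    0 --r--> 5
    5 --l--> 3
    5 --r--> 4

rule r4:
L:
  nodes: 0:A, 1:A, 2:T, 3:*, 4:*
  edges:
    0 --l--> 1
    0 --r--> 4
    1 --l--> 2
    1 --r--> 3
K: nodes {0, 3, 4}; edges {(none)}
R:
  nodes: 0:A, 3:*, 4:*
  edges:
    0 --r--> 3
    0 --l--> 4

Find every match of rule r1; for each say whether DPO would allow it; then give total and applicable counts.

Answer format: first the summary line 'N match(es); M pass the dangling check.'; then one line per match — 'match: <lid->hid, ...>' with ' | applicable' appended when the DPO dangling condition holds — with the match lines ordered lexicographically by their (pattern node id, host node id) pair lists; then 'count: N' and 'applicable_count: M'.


2 match(es); 0 pass the dangling check.
match: 0->9, 1->7, 2->6, 3->4, 4->5
match: 0->10, 1->7, 2->6, 3->4, 4->9
count: 2
applicable_count: 0
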